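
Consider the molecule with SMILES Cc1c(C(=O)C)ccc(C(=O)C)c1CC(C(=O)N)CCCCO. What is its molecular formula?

C18H25NO4

Walk through each heavy atom and fill implicit hydrogens from standard valence (C 4, N 3, O 2, S 2, halogen 1); for lowercase aromatic atoms, an aromatic c carries 1 H when it has two neighbours and 0 H with three, and aromatic n carries 0 H:
  atom 1: C, bond orders sum to 1 (valence 4) → 3 H
  atom 2: aromatic c, 3 neighbours → 0 H
  atom 3: aromatic c, 3 neighbours → 0 H
  atom 4: C, bond orders sum to 4 (valence 4) → 0 H
  atom 5: O, bond orders sum to 2 (valence 2) → 0 H
  atom 6: C, bond orders sum to 1 (valence 4) → 3 H
  atom 7: aromatic c, 2 neighbours → 1 H
  atom 8: aromatic c, 2 neighbours → 1 H
  atom 9: aromatic c, 3 neighbours → 0 H
  atom 10: C, bond orders sum to 4 (valence 4) → 0 H
  atom 11: O, bond orders sum to 2 (valence 2) → 0 H
  atom 12: C, bond orders sum to 1 (valence 4) → 3 H
  atom 13: aromatic c, 3 neighbours → 0 H
  atom 14: C, bond orders sum to 2 (valence 4) → 2 H
  atom 15: C, bond orders sum to 3 (valence 4) → 1 H
  atom 16: C, bond orders sum to 4 (valence 4) → 0 H
  atom 17: O, bond orders sum to 2 (valence 2) → 0 H
  atom 18: N, bond orders sum to 1 (valence 3) → 2 H
  atom 19: C, bond orders sum to 2 (valence 4) → 2 H
  atom 20: C, bond orders sum to 2 (valence 4) → 2 H
  atom 21: C, bond orders sum to 2 (valence 4) → 2 H
  atom 22: C, bond orders sum to 2 (valence 4) → 2 H
  atom 23: O, bond orders sum to 1 (valence 2) → 1 H
Totals → C:18, H:25, N:1, O:4.
In Hill order: C18H25NO4.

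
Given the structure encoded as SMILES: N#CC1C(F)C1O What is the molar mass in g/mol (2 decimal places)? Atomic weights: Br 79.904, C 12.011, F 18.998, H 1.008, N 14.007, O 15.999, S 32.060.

101.08 g/mol

First, the molecular formula is C4H4FNO (counting implicit H from valence).
  C: 4 × 12.011 = 48.044
  F: 1 × 18.998 = 18.998
  H: 4 × 1.008 = 4.032
  N: 1 × 14.007 = 14.007
  O: 1 × 15.999 = 15.999
Sum: 4×12.011 + 1×18.998 + 4×1.008 + 1×14.007 + 1×15.999 = 101.080 → 101.08 g/mol.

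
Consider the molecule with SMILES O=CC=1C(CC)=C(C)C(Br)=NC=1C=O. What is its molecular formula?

Walk through each heavy atom and fill implicit hydrogens from standard valence (C 4, N 3, O 2, S 2, halogen 1):
  atom 1: O, bond orders sum to 2 (valence 2) → 0 H
  atom 2: C, bond orders sum to 3 (valence 4) → 1 H
  atom 3: C, bond orders sum to 4 (valence 4) → 0 H
  atom 4: C, bond orders sum to 4 (valence 4) → 0 H
  atom 5: C, bond orders sum to 2 (valence 4) → 2 H
  atom 6: C, bond orders sum to 1 (valence 4) → 3 H
  atom 7: C, bond orders sum to 4 (valence 4) → 0 H
  atom 8: C, bond orders sum to 1 (valence 4) → 3 H
  atom 9: C, bond orders sum to 4 (valence 4) → 0 H
  atom 10: Br (halogen, monovalent) → 0 H
  atom 11: N, bond orders sum to 3 (valence 3) → 0 H
  atom 12: C, bond orders sum to 4 (valence 4) → 0 H
  atom 13: C, bond orders sum to 3 (valence 4) → 1 H
  atom 14: O, bond orders sum to 2 (valence 2) → 0 H
Totals → C:10, H:10, Br:1, N:1, O:2.

C10H10BrNO2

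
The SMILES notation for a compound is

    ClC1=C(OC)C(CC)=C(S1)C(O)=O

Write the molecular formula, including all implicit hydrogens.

Walk through each heavy atom and fill implicit hydrogens from standard valence (C 4, N 3, O 2, S 2, halogen 1):
  atom 1: Cl (halogen, monovalent) → 0 H
  atom 2: C, bond orders sum to 4 (valence 4) → 0 H
  atom 3: C, bond orders sum to 4 (valence 4) → 0 H
  atom 4: O, bond orders sum to 2 (valence 2) → 0 H
  atom 5: C, bond orders sum to 1 (valence 4) → 3 H
  atom 6: C, bond orders sum to 4 (valence 4) → 0 H
  atom 7: C, bond orders sum to 2 (valence 4) → 2 H
  atom 8: C, bond orders sum to 1 (valence 4) → 3 H
  atom 9: C, bond orders sum to 4 (valence 4) → 0 H
  atom 10: S, bond orders sum to 2 (valence 2) → 0 H
  atom 11: C, bond orders sum to 4 (valence 4) → 0 H
  atom 12: O, bond orders sum to 1 (valence 2) → 1 H
  atom 13: O, bond orders sum to 2 (valence 2) → 0 H
Totals → C:8, H:9, Cl:1, O:3, S:1.

C8H9ClO3S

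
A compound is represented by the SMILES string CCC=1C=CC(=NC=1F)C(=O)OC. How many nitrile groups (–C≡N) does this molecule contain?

Scan the SMILES for the nitrile motif — none present.
Groups that are present: 1 ester.

0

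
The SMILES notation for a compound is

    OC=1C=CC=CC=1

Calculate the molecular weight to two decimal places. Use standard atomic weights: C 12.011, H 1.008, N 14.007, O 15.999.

94.11 g/mol

First, the molecular formula is C6H6O (counting implicit H from valence).
  C: 6 × 12.011 = 72.066
  H: 6 × 1.008 = 6.048
  O: 1 × 15.999 = 15.999
Sum: 6×12.011 + 6×1.008 + 1×15.999 = 94.113 → 94.11 g/mol.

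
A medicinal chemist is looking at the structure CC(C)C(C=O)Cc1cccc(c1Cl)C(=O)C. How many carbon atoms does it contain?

Count every carbon token in the SMILES (each C, including those in ring-closure positions and inside branches).
Carbon count: 14.

14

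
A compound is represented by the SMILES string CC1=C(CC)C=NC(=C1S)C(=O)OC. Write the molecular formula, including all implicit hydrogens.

Walk through each heavy atom and fill implicit hydrogens from standard valence (C 4, N 3, O 2, S 2, halogen 1):
  atom 1: C, bond orders sum to 1 (valence 4) → 3 H
  atom 2: C, bond orders sum to 4 (valence 4) → 0 H
  atom 3: C, bond orders sum to 4 (valence 4) → 0 H
  atom 4: C, bond orders sum to 2 (valence 4) → 2 H
  atom 5: C, bond orders sum to 1 (valence 4) → 3 H
  atom 6: C, bond orders sum to 3 (valence 4) → 1 H
  atom 7: N, bond orders sum to 3 (valence 3) → 0 H
  atom 8: C, bond orders sum to 4 (valence 4) → 0 H
  atom 9: C, bond orders sum to 4 (valence 4) → 0 H
  atom 10: S, bond orders sum to 1 (valence 2) → 1 H
  atom 11: C, bond orders sum to 4 (valence 4) → 0 H
  atom 12: O, bond orders sum to 2 (valence 2) → 0 H
  atom 13: O, bond orders sum to 2 (valence 2) → 0 H
  atom 14: C, bond orders sum to 1 (valence 4) → 3 H
Totals → C:10, H:13, N:1, O:2, S:1.

C10H13NO2S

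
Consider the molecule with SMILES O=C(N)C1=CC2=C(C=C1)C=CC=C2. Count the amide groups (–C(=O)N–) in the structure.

1

The amide motif appears at heavy-atom position 2 in the SMILES.
Amide count: 1.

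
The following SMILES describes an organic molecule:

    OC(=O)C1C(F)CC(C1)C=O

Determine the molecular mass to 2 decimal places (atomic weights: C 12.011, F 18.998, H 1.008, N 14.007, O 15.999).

160.14 g/mol

First, the molecular formula is C7H9FO3 (counting implicit H from valence).
  C: 7 × 12.011 = 84.077
  F: 1 × 18.998 = 18.998
  H: 9 × 1.008 = 9.072
  O: 3 × 15.999 = 47.997
Sum: 7×12.011 + 1×18.998 + 9×1.008 + 3×15.999 = 160.144 → 160.14 g/mol.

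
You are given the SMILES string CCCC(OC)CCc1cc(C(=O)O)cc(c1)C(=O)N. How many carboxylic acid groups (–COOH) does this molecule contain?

The carboxylic acid motif appears at heavy-atom position 12 in the SMILES.
Other groups present: 1 amide, 1 ether.
Carboxylic acid count: 1.

1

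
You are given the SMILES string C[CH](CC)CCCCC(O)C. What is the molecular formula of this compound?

C10H22O

Walk through each heavy atom and fill implicit hydrogens from standard valence (C 4, N 3, O 2, S 2, halogen 1):
  atom 1: C, bond orders sum to 1 (valence 4) → 3 H
  atom 2: C with explicit H count 1
  atom 3: C, bond orders sum to 2 (valence 4) → 2 H
  atom 4: C, bond orders sum to 1 (valence 4) → 3 H
  atom 5: C, bond orders sum to 2 (valence 4) → 2 H
  atom 6: C, bond orders sum to 2 (valence 4) → 2 H
  atom 7: C, bond orders sum to 2 (valence 4) → 2 H
  atom 8: C, bond orders sum to 2 (valence 4) → 2 H
  atom 9: C, bond orders sum to 3 (valence 4) → 1 H
  atom 10: O, bond orders sum to 1 (valence 2) → 1 H
  atom 11: C, bond orders sum to 1 (valence 4) → 3 H
Totals → C:10, H:22, O:1.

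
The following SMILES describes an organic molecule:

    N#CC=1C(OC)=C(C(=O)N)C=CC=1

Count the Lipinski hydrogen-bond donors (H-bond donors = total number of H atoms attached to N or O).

Donors: find every N or O and count the H atoms it carries.
  atom 1 (N): bond orders sum to 3 → 0 H
  atom 5 (O): bond orders sum to 2 → 0 H
  atom 9 (O): bond orders sum to 2 → 0 H
  atom 10 (N): bond orders sum to 1 → 2 H
Lipinski HBD = 2.

2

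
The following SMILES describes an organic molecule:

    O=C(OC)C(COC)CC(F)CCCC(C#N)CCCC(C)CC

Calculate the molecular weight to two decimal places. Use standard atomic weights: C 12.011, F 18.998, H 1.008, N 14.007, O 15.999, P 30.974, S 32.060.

343.48 g/mol

First, the molecular formula is C19H34FNO3 (counting implicit H from valence).
  C: 19 × 12.011 = 228.209
  F: 1 × 18.998 = 18.998
  H: 34 × 1.008 = 34.272
  N: 1 × 14.007 = 14.007
  O: 3 × 15.999 = 47.997
Sum: 19×12.011 + 1×18.998 + 34×1.008 + 1×14.007 + 3×15.999 = 343.483 → 343.48 g/mol.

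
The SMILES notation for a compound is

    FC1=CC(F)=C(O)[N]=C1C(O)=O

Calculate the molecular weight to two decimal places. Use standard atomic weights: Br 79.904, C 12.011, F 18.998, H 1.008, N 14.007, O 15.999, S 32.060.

175.09 g/mol

First, the molecular formula is C6H3F2NO3 (counting implicit H from valence).
  C: 6 × 12.011 = 72.066
  F: 2 × 18.998 = 37.996
  H: 3 × 1.008 = 3.024
  N: 1 × 14.007 = 14.007
  O: 3 × 15.999 = 47.997
Sum: 6×12.011 + 2×18.998 + 3×1.008 + 1×14.007 + 3×15.999 = 175.090 → 175.09 g/mol.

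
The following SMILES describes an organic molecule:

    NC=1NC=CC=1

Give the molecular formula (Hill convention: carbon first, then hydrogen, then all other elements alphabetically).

Walk through each heavy atom and fill implicit hydrogens from standard valence (C 4, N 3, O 2, S 2, halogen 1):
  atom 1: N, bond orders sum to 1 (valence 3) → 2 H
  atom 2: C, bond orders sum to 4 (valence 4) → 0 H
  atom 3: N, bond orders sum to 2 (valence 3) → 1 H
  atom 4: C, bond orders sum to 3 (valence 4) → 1 H
  atom 5: C, bond orders sum to 3 (valence 4) → 1 H
  atom 6: C, bond orders sum to 3 (valence 4) → 1 H
Totals → C:4, H:6, N:2.
In Hill order: C4H6N2.

C4H6N2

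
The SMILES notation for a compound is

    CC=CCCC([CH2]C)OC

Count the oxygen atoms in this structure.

1

Scan the SMILES for O atoms (remember two-letter symbols like Cl and Br are single atoms).
Oxygen count: 1.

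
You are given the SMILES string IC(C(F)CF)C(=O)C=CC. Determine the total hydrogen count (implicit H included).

9

Walk through each heavy atom and fill implicit hydrogens from standard valence (C 4, N 3, O 2, S 2, halogen 1):
  atom 1: I (halogen, monovalent) → 0 H
  atom 2: C, bond orders sum to 3 (valence 4) → 1 H
  atom 3: C, bond orders sum to 3 (valence 4) → 1 H
  atom 4: F (halogen, monovalent) → 0 H
  atom 5: C, bond orders sum to 2 (valence 4) → 2 H
  atom 6: F (halogen, monovalent) → 0 H
  atom 7: C, bond orders sum to 4 (valence 4) → 0 H
  atom 8: O, bond orders sum to 2 (valence 2) → 0 H
  atom 9: C, bond orders sum to 3 (valence 4) → 1 H
  atom 10: C, bond orders sum to 3 (valence 4) → 1 H
  atom 11: C, bond orders sum to 1 (valence 4) → 3 H
Total hydrogens: 9.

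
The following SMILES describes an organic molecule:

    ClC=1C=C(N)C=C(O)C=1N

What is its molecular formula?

Walk through each heavy atom and fill implicit hydrogens from standard valence (C 4, N 3, O 2, S 2, halogen 1):
  atom 1: Cl (halogen, monovalent) → 0 H
  atom 2: C, bond orders sum to 4 (valence 4) → 0 H
  atom 3: C, bond orders sum to 3 (valence 4) → 1 H
  atom 4: C, bond orders sum to 4 (valence 4) → 0 H
  atom 5: N, bond orders sum to 1 (valence 3) → 2 H
  atom 6: C, bond orders sum to 3 (valence 4) → 1 H
  atom 7: C, bond orders sum to 4 (valence 4) → 0 H
  atom 8: O, bond orders sum to 1 (valence 2) → 1 H
  atom 9: C, bond orders sum to 4 (valence 4) → 0 H
  atom 10: N, bond orders sum to 1 (valence 3) → 2 H
Totals → C:6, H:7, Cl:1, N:2, O:1.
In Hill order: C6H7ClN2O.

C6H7ClN2O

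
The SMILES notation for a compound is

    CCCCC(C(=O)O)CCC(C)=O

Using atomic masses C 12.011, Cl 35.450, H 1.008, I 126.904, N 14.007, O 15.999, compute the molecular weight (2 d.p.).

186.25 g/mol

First, the molecular formula is C10H18O3 (counting implicit H from valence).
  C: 10 × 12.011 = 120.110
  H: 18 × 1.008 = 18.144
  O: 3 × 15.999 = 47.997
Sum: 10×12.011 + 18×1.008 + 3×15.999 = 186.251 → 186.25 g/mol.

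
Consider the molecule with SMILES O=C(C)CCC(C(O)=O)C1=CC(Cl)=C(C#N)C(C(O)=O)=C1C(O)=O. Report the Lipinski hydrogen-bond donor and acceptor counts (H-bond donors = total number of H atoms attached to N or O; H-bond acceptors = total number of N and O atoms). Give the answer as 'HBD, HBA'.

Donors: find every N or O and count the H atoms it carries.
  atom 1 (O): bond orders sum to 2 → 0 H
  atom 8 (O): bond orders sum to 1 → 1 H
  atom 9 (O): bond orders sum to 2 → 0 H
  atom 16 (N): bond orders sum to 3 → 0 H
  atom 19 (O): bond orders sum to 1 → 1 H
  atom 20 (O): bond orders sum to 2 → 0 H
  atom 23 (O): bond orders sum to 1 → 1 H
  atom 24 (O): bond orders sum to 2 → 0 H
Lipinski HBD = 3.
Acceptors: N atoms = 1, O atoms = 7 → HBA = 8.

3, 8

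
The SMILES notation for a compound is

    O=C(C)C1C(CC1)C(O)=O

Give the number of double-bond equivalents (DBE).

3

Molecular formula: C7H10O3.
DoU = (2C + 2 + N − H − X) / 2, where X is the halogen count and O/S are ignored.
    = (2·7 + 2 + 0 − 10 − 0) / 2 = 6 / 2 = 3.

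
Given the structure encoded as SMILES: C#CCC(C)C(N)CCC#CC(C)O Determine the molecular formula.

C12H19NO

Walk through each heavy atom and fill implicit hydrogens from standard valence (C 4, N 3, O 2, S 2, halogen 1):
  atom 1: C, bond orders sum to 3 (valence 4) → 1 H
  atom 2: C, bond orders sum to 4 (valence 4) → 0 H
  atom 3: C, bond orders sum to 2 (valence 4) → 2 H
  atom 4: C, bond orders sum to 3 (valence 4) → 1 H
  atom 5: C, bond orders sum to 1 (valence 4) → 3 H
  atom 6: C, bond orders sum to 3 (valence 4) → 1 H
  atom 7: N, bond orders sum to 1 (valence 3) → 2 H
  atom 8: C, bond orders sum to 2 (valence 4) → 2 H
  atom 9: C, bond orders sum to 2 (valence 4) → 2 H
  atom 10: C, bond orders sum to 4 (valence 4) → 0 H
  atom 11: C, bond orders sum to 4 (valence 4) → 0 H
  atom 12: C, bond orders sum to 3 (valence 4) → 1 H
  atom 13: C, bond orders sum to 1 (valence 4) → 3 H
  atom 14: O, bond orders sum to 1 (valence 2) → 1 H
Totals → C:12, H:19, N:1, O:1.
In Hill order: C12H19NO.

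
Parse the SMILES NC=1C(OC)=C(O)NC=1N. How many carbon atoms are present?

5

Count every carbon token in the SMILES (each C, including those in ring-closure positions and inside branches).
Carbon count: 5.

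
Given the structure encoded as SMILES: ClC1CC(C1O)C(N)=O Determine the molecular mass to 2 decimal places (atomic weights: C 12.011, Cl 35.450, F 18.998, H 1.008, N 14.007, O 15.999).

First, the molecular formula is C5H8ClNO2 (counting implicit H from valence).
  C: 5 × 12.011 = 60.055
  Cl: 1 × 35.450 = 35.450
  H: 8 × 1.008 = 8.064
  N: 1 × 14.007 = 14.007
  O: 2 × 15.999 = 31.998
Sum: 5×12.011 + 1×35.450 + 8×1.008 + 1×14.007 + 2×15.999 = 149.574 → 149.57 g/mol.

149.57 g/mol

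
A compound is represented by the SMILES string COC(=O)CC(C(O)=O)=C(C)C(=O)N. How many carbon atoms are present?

Count every carbon token in the SMILES (each C, including those in ring-closure positions and inside branches).
Carbon count: 8.

8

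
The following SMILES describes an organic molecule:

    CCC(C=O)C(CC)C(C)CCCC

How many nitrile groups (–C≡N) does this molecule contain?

Scan the SMILES for the nitrile motif — none present.
Groups that are present: 1 aldehyde.

0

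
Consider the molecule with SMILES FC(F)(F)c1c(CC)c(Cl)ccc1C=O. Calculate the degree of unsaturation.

Molecular formula: C10H8ClF3O.
DoU = (2C + 2 + N − H − X) / 2, where X is the halogen count and O/S are ignored.
    = (2·10 + 2 + 0 − 8 − 4) / 2 = 10 / 2 = 5.

5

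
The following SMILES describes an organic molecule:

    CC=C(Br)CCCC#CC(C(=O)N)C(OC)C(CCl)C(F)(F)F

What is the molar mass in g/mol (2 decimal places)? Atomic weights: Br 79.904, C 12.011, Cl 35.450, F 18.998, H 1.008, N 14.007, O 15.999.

First, the molecular formula is C15H20BrClF3NO2 (counting implicit H from valence).
  Br: 1 × 79.904 = 79.904
  C: 15 × 12.011 = 180.165
  Cl: 1 × 35.450 = 35.450
  F: 3 × 18.998 = 56.994
  H: 20 × 1.008 = 20.160
  N: 1 × 14.007 = 14.007
  O: 2 × 15.999 = 31.998
Sum: 1×79.904 + 15×12.011 + 1×35.450 + 3×18.998 + 20×1.008 + 1×14.007 + 2×15.999 = 418.678 → 418.68 g/mol.

418.68 g/mol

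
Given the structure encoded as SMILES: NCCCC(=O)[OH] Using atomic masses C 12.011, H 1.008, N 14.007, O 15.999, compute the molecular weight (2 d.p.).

First, the molecular formula is C4H9NO2 (counting implicit H from valence).
  C: 4 × 12.011 = 48.044
  H: 9 × 1.008 = 9.072
  N: 1 × 14.007 = 14.007
  O: 2 × 15.999 = 31.998
Sum: 4×12.011 + 9×1.008 + 1×14.007 + 2×15.999 = 103.121 → 103.12 g/mol.

103.12 g/mol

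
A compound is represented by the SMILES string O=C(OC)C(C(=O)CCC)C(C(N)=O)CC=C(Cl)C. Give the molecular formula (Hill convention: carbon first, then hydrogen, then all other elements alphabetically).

C13H20ClNO4

Walk through each heavy atom and fill implicit hydrogens from standard valence (C 4, N 3, O 2, S 2, halogen 1):
  atom 1: O, bond orders sum to 2 (valence 2) → 0 H
  atom 2: C, bond orders sum to 4 (valence 4) → 0 H
  atom 3: O, bond orders sum to 2 (valence 2) → 0 H
  atom 4: C, bond orders sum to 1 (valence 4) → 3 H
  atom 5: C, bond orders sum to 3 (valence 4) → 1 H
  atom 6: C, bond orders sum to 4 (valence 4) → 0 H
  atom 7: O, bond orders sum to 2 (valence 2) → 0 H
  atom 8: C, bond orders sum to 2 (valence 4) → 2 H
  atom 9: C, bond orders sum to 2 (valence 4) → 2 H
  atom 10: C, bond orders sum to 1 (valence 4) → 3 H
  atom 11: C, bond orders sum to 3 (valence 4) → 1 H
  atom 12: C, bond orders sum to 4 (valence 4) → 0 H
  atom 13: N, bond orders sum to 1 (valence 3) → 2 H
  atom 14: O, bond orders sum to 2 (valence 2) → 0 H
  atom 15: C, bond orders sum to 2 (valence 4) → 2 H
  atom 16: C, bond orders sum to 3 (valence 4) → 1 H
  atom 17: C, bond orders sum to 4 (valence 4) → 0 H
  atom 18: Cl (halogen, monovalent) → 0 H
  atom 19: C, bond orders sum to 1 (valence 4) → 3 H
Totals → C:13, H:20, Cl:1, N:1, O:4.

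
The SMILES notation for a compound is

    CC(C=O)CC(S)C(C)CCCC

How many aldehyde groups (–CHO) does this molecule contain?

1

The aldehyde motif appears at heavy-atom position 3 in the SMILES.
Other groups present: 1 thiol.
Aldehyde count: 1.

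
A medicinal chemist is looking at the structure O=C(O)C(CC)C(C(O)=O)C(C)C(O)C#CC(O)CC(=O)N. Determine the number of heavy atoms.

Every atom symbol written in the SMILES (organic subset) is one heavy atom; implicit H are not written.
Heavy atoms by element → C:14, N:1, O:7.
Total: 22.

22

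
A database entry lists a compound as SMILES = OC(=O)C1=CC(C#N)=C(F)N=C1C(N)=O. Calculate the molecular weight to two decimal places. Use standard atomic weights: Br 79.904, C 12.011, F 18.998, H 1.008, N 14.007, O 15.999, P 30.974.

First, the molecular formula is C8H4FN3O3 (counting implicit H from valence).
  C: 8 × 12.011 = 96.088
  F: 1 × 18.998 = 18.998
  H: 4 × 1.008 = 4.032
  N: 3 × 14.007 = 42.021
  O: 3 × 15.999 = 47.997
Sum: 8×12.011 + 1×18.998 + 4×1.008 + 3×14.007 + 3×15.999 = 209.136 → 209.14 g/mol.

209.14 g/mol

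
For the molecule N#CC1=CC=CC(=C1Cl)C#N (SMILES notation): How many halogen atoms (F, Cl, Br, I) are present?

Halogen atoms appear at heavy-atom position 9 (1×Cl).
Other groups present: 2 nitrile.
Halogen count: 1.

1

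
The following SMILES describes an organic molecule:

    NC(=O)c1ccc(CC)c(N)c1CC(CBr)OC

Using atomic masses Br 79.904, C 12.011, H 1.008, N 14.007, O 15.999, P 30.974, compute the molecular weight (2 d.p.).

First, the molecular formula is C13H19BrN2O2 (counting implicit H from valence).
  Br: 1 × 79.904 = 79.904
  C: 13 × 12.011 = 156.143
  H: 19 × 1.008 = 19.152
  N: 2 × 14.007 = 28.014
  O: 2 × 15.999 = 31.998
Sum: 1×79.904 + 13×12.011 + 19×1.008 + 2×14.007 + 2×15.999 = 315.211 → 315.21 g/mol.

315.21 g/mol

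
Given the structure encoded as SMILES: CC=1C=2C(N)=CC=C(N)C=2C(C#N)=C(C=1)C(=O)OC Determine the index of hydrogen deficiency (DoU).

Molecular formula: C14H13N3O2.
DoU = (2C + 2 + N − H − X) / 2, where X is the halogen count and O/S are ignored.
    = (2·14 + 2 + 3 − 13 − 0) / 2 = 20 / 2 = 10.

10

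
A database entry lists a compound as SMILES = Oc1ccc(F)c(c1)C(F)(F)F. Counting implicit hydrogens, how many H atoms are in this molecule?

4

Walk through each heavy atom and fill implicit hydrogens from standard valence (C 4, N 3, O 2, S 2, halogen 1); for lowercase aromatic atoms, an aromatic c carries 1 H when it has two neighbours and 0 H with three, and aromatic n carries 0 H:
  atom 1: O, bond orders sum to 1 (valence 2) → 1 H
  atom 2: aromatic c, 3 neighbours → 0 H
  atom 3: aromatic c, 2 neighbours → 1 H
  atom 4: aromatic c, 2 neighbours → 1 H
  atom 5: aromatic c, 3 neighbours → 0 H
  atom 6: F (halogen, monovalent) → 0 H
  atom 7: aromatic c, 3 neighbours → 0 H
  atom 8: aromatic c, 2 neighbours → 1 H
  atom 9: C, bond orders sum to 4 (valence 4) → 0 H
  atom 10: F (halogen, monovalent) → 0 H
  atom 11: F (halogen, monovalent) → 0 H
  atom 12: F (halogen, monovalent) → 0 H
Total hydrogens: 4.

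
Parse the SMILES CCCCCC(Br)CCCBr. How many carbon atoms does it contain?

9

Count every carbon token in the SMILES (each C, including those in ring-closure positions and inside branches).
Carbon count: 9.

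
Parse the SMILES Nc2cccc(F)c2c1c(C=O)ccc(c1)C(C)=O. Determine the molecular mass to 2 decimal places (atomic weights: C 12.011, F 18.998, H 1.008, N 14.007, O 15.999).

257.26 g/mol

First, the molecular formula is C15H12FNO2 (counting implicit H from valence).
  C: 15 × 12.011 = 180.165
  F: 1 × 18.998 = 18.998
  H: 12 × 1.008 = 12.096
  N: 1 × 14.007 = 14.007
  O: 2 × 15.999 = 31.998
Sum: 15×12.011 + 1×18.998 + 12×1.008 + 1×14.007 + 2×15.999 = 257.264 → 257.26 g/mol.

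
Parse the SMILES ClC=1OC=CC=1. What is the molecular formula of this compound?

C4H3ClO

Walk through each heavy atom and fill implicit hydrogens from standard valence (C 4, N 3, O 2, S 2, halogen 1):
  atom 1: Cl (halogen, monovalent) → 0 H
  atom 2: C, bond orders sum to 4 (valence 4) → 0 H
  atom 3: O, bond orders sum to 2 (valence 2) → 0 H
  atom 4: C, bond orders sum to 3 (valence 4) → 1 H
  atom 5: C, bond orders sum to 3 (valence 4) → 1 H
  atom 6: C, bond orders sum to 3 (valence 4) → 1 H
Totals → C:4, H:3, Cl:1, O:1.
In Hill order: C4H3ClO.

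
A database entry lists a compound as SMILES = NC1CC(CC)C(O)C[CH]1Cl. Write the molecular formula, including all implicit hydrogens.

Walk through each heavy atom and fill implicit hydrogens from standard valence (C 4, N 3, O 2, S 2, halogen 1):
  atom 1: N, bond orders sum to 1 (valence 3) → 2 H
  atom 2: C, bond orders sum to 3 (valence 4) → 1 H
  atom 3: C, bond orders sum to 2 (valence 4) → 2 H
  atom 4: C, bond orders sum to 3 (valence 4) → 1 H
  atom 5: C, bond orders sum to 2 (valence 4) → 2 H
  atom 6: C, bond orders sum to 1 (valence 4) → 3 H
  atom 7: C, bond orders sum to 3 (valence 4) → 1 H
  atom 8: O, bond orders sum to 1 (valence 2) → 1 H
  atom 9: C, bond orders sum to 2 (valence 4) → 2 H
  atom 10: C with explicit H count 1
  atom 11: Cl (halogen, monovalent) → 0 H
Totals → C:8, H:16, Cl:1, N:1, O:1.

C8H16ClNO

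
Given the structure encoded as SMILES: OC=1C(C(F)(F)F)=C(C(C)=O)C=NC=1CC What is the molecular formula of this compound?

C10H10F3NO2

Walk through each heavy atom and fill implicit hydrogens from standard valence (C 4, N 3, O 2, S 2, halogen 1):
  atom 1: O, bond orders sum to 1 (valence 2) → 1 H
  atom 2: C, bond orders sum to 4 (valence 4) → 0 H
  atom 3: C, bond orders sum to 4 (valence 4) → 0 H
  atom 4: C, bond orders sum to 4 (valence 4) → 0 H
  atom 5: F (halogen, monovalent) → 0 H
  atom 6: F (halogen, monovalent) → 0 H
  atom 7: F (halogen, monovalent) → 0 H
  atom 8: C, bond orders sum to 4 (valence 4) → 0 H
  atom 9: C, bond orders sum to 4 (valence 4) → 0 H
  atom 10: C, bond orders sum to 1 (valence 4) → 3 H
  atom 11: O, bond orders sum to 2 (valence 2) → 0 H
  atom 12: C, bond orders sum to 3 (valence 4) → 1 H
  atom 13: N, bond orders sum to 3 (valence 3) → 0 H
  atom 14: C, bond orders sum to 4 (valence 4) → 0 H
  atom 15: C, bond orders sum to 2 (valence 4) → 2 H
  atom 16: C, bond orders sum to 1 (valence 4) → 3 H
Totals → C:10, H:10, F:3, N:1, O:2.
In Hill order: C10H10F3NO2.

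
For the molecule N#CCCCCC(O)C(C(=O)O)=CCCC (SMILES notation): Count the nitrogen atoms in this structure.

Scan the SMILES for N atoms (remember two-letter symbols like Cl and Br are single atoms).
Nitrogen count: 1.

1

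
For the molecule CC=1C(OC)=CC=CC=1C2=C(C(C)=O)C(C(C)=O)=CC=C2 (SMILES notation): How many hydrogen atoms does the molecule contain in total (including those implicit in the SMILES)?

Walk through each heavy atom and fill implicit hydrogens from standard valence (C 4, N 3, O 2, S 2, halogen 1):
  atom 1: C, bond orders sum to 1 (valence 4) → 3 H
  atom 2: C, bond orders sum to 4 (valence 4) → 0 H
  atom 3: C, bond orders sum to 4 (valence 4) → 0 H
  atom 4: O, bond orders sum to 2 (valence 2) → 0 H
  atom 5: C, bond orders sum to 1 (valence 4) → 3 H
  atom 6: C, bond orders sum to 3 (valence 4) → 1 H
  atom 7: C, bond orders sum to 3 (valence 4) → 1 H
  atom 8: C, bond orders sum to 3 (valence 4) → 1 H
  atom 9: C, bond orders sum to 4 (valence 4) → 0 H
  atom 10: C, bond orders sum to 4 (valence 4) → 0 H
  atom 11: C, bond orders sum to 4 (valence 4) → 0 H
  atom 12: C, bond orders sum to 4 (valence 4) → 0 H
  atom 13: C, bond orders sum to 1 (valence 4) → 3 H
  atom 14: O, bond orders sum to 2 (valence 2) → 0 H
  atom 15: C, bond orders sum to 4 (valence 4) → 0 H
  atom 16: C, bond orders sum to 4 (valence 4) → 0 H
  atom 17: C, bond orders sum to 1 (valence 4) → 3 H
  atom 18: O, bond orders sum to 2 (valence 2) → 0 H
  atom 19: C, bond orders sum to 3 (valence 4) → 1 H
  atom 20: C, bond orders sum to 3 (valence 4) → 1 H
  atom 21: C, bond orders sum to 3 (valence 4) → 1 H
Total hydrogens: 18.

18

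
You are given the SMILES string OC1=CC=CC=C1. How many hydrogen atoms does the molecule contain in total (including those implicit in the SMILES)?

Walk through each heavy atom and fill implicit hydrogens from standard valence (C 4, N 3, O 2, S 2, halogen 1):
  atom 1: O, bond orders sum to 1 (valence 2) → 1 H
  atom 2: C, bond orders sum to 4 (valence 4) → 0 H
  atom 3: C, bond orders sum to 3 (valence 4) → 1 H
  atom 4: C, bond orders sum to 3 (valence 4) → 1 H
  atom 5: C, bond orders sum to 3 (valence 4) → 1 H
  atom 6: C, bond orders sum to 3 (valence 4) → 1 H
  atom 7: C, bond orders sum to 3 (valence 4) → 1 H
Total hydrogens: 6.

6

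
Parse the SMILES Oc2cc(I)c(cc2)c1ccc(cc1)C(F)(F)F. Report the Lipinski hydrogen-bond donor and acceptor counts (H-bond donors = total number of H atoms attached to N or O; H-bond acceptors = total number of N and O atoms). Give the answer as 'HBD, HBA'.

Donors: find every N or O and count the H atoms it carries.
  atom 1 (O): bond orders sum to 1 → 1 H
Lipinski HBD = 1.
Acceptors: N atoms = 0, O atoms = 1 → HBA = 1.

1, 1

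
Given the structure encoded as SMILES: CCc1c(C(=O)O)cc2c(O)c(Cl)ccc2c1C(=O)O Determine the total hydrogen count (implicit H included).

Walk through each heavy atom and fill implicit hydrogens from standard valence (C 4, N 3, O 2, S 2, halogen 1); for lowercase aromatic atoms, an aromatic c carries 1 H when it has two neighbours and 0 H with three, and aromatic n carries 0 H:
  atom 1: C, bond orders sum to 1 (valence 4) → 3 H
  atom 2: C, bond orders sum to 2 (valence 4) → 2 H
  atom 3: aromatic c, 3 neighbours → 0 H
  atom 4: aromatic c, 3 neighbours → 0 H
  atom 5: C, bond orders sum to 4 (valence 4) → 0 H
  atom 6: O, bond orders sum to 2 (valence 2) → 0 H
  atom 7: O, bond orders sum to 1 (valence 2) → 1 H
  atom 8: aromatic c, 2 neighbours → 1 H
  atom 9: aromatic c, 3 neighbours → 0 H
  atom 10: aromatic c, 3 neighbours → 0 H
  atom 11: O, bond orders sum to 1 (valence 2) → 1 H
  atom 12: aromatic c, 3 neighbours → 0 H
  atom 13: Cl (halogen, monovalent) → 0 H
  atom 14: aromatic c, 2 neighbours → 1 H
  atom 15: aromatic c, 2 neighbours → 1 H
  atom 16: aromatic c, 3 neighbours → 0 H
  atom 17: aromatic c, 3 neighbours → 0 H
  atom 18: C, bond orders sum to 4 (valence 4) → 0 H
  atom 19: O, bond orders sum to 2 (valence 2) → 0 H
  atom 20: O, bond orders sum to 1 (valence 2) → 1 H
Total hydrogens: 11.

11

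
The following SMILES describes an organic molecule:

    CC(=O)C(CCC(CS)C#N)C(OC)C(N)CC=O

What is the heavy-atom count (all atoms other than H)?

19

Every atom symbol written in the SMILES (organic subset) is one heavy atom; implicit H are not written.
Heavy atoms by element → C:13, N:2, O:3, S:1.
Total: 19.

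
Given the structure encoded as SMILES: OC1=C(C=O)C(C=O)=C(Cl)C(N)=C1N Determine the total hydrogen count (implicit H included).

Walk through each heavy atom and fill implicit hydrogens from standard valence (C 4, N 3, O 2, S 2, halogen 1):
  atom 1: O, bond orders sum to 1 (valence 2) → 1 H
  atom 2: C, bond orders sum to 4 (valence 4) → 0 H
  atom 3: C, bond orders sum to 4 (valence 4) → 0 H
  atom 4: C, bond orders sum to 3 (valence 4) → 1 H
  atom 5: O, bond orders sum to 2 (valence 2) → 0 H
  atom 6: C, bond orders sum to 4 (valence 4) → 0 H
  atom 7: C, bond orders sum to 3 (valence 4) → 1 H
  atom 8: O, bond orders sum to 2 (valence 2) → 0 H
  atom 9: C, bond orders sum to 4 (valence 4) → 0 H
  atom 10: Cl (halogen, monovalent) → 0 H
  atom 11: C, bond orders sum to 4 (valence 4) → 0 H
  atom 12: N, bond orders sum to 1 (valence 3) → 2 H
  atom 13: C, bond orders sum to 4 (valence 4) → 0 H
  atom 14: N, bond orders sum to 1 (valence 3) → 2 H
Total hydrogens: 7.

7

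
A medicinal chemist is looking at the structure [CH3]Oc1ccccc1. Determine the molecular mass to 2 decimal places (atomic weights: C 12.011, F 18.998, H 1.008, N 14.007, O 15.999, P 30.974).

108.14 g/mol

First, the molecular formula is C7H8O (counting implicit H from valence).
  C: 7 × 12.011 = 84.077
  H: 8 × 1.008 = 8.064
  O: 1 × 15.999 = 15.999
Sum: 7×12.011 + 8×1.008 + 1×15.999 = 108.140 → 108.14 g/mol.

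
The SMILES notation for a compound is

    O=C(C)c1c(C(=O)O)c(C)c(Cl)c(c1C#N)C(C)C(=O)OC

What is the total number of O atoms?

5

Scan the SMILES for O atoms (remember two-letter symbols like Cl and Br are single atoms).
Oxygen count: 5.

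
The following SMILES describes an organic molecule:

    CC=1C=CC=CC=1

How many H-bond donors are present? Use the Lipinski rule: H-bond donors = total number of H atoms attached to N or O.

Donors: find every N or O and count the H atoms it carries.
  (no N or O atoms present)
Lipinski HBD = 0.

0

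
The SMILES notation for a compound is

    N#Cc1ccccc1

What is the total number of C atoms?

7

Count every carbon token in the SMILES (each C, including those in ring-closure positions and inside branches).
Carbon count: 7.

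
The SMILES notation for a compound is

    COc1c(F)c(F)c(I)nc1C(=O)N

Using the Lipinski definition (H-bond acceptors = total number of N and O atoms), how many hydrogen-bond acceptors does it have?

4

N atoms: 2; O atoms: 2.
Lipinski HBA = 2 + 2 = 4.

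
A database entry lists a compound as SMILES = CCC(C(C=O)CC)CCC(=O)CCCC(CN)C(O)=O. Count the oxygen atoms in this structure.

4

Scan the SMILES for O atoms (remember two-letter symbols like Cl and Br are single atoms).
Oxygen count: 4.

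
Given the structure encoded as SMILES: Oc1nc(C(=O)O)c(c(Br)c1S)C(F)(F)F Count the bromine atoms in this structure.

1

Scan the SMILES for Br atoms (remember two-letter symbols like Cl and Br are single atoms).
Bromine count: 1.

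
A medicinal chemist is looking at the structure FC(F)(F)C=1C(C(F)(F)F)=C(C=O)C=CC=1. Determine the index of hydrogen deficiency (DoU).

Molecular formula: C9H4F6O.
DoU = (2C + 2 + N − H − X) / 2, where X is the halogen count and O/S are ignored.
    = (2·9 + 2 + 0 − 4 − 6) / 2 = 10 / 2 = 5.

5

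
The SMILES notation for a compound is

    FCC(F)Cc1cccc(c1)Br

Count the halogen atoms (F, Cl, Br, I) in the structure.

Halogen atoms appear at heavy-atom positions 1, 4, 12 (1×Br, 2×F).
Halogen count: 3.

3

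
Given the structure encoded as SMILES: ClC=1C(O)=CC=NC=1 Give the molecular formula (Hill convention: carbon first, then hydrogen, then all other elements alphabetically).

Walk through each heavy atom and fill implicit hydrogens from standard valence (C 4, N 3, O 2, S 2, halogen 1):
  atom 1: Cl (halogen, monovalent) → 0 H
  atom 2: C, bond orders sum to 4 (valence 4) → 0 H
  atom 3: C, bond orders sum to 4 (valence 4) → 0 H
  atom 4: O, bond orders sum to 1 (valence 2) → 1 H
  atom 5: C, bond orders sum to 3 (valence 4) → 1 H
  atom 6: C, bond orders sum to 3 (valence 4) → 1 H
  atom 7: N, bond orders sum to 3 (valence 3) → 0 H
  atom 8: C, bond orders sum to 3 (valence 4) → 1 H
Totals → C:5, H:4, Cl:1, N:1, O:1.

C5H4ClNO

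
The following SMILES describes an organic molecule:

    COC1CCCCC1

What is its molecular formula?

Walk through each heavy atom and fill implicit hydrogens from standard valence (C 4, N 3, O 2, S 2, halogen 1):
  atom 1: C, bond orders sum to 1 (valence 4) → 3 H
  atom 2: O, bond orders sum to 2 (valence 2) → 0 H
  atom 3: C, bond orders sum to 3 (valence 4) → 1 H
  atom 4: C, bond orders sum to 2 (valence 4) → 2 H
  atom 5: C, bond orders sum to 2 (valence 4) → 2 H
  atom 6: C, bond orders sum to 2 (valence 4) → 2 H
  atom 7: C, bond orders sum to 2 (valence 4) → 2 H
  atom 8: C, bond orders sum to 2 (valence 4) → 2 H
Totals → C:7, H:14, O:1.

C7H14O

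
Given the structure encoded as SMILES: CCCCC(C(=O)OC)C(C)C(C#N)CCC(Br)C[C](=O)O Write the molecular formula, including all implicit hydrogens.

C16H26BrNO4

Walk through each heavy atom and fill implicit hydrogens from standard valence (C 4, N 3, O 2, S 2, halogen 1):
  atom 1: C, bond orders sum to 1 (valence 4) → 3 H
  atom 2: C, bond orders sum to 2 (valence 4) → 2 H
  atom 3: C, bond orders sum to 2 (valence 4) → 2 H
  atom 4: C, bond orders sum to 2 (valence 4) → 2 H
  atom 5: C, bond orders sum to 3 (valence 4) → 1 H
  atom 6: C, bond orders sum to 4 (valence 4) → 0 H
  atom 7: O, bond orders sum to 2 (valence 2) → 0 H
  atom 8: O, bond orders sum to 2 (valence 2) → 0 H
  atom 9: C, bond orders sum to 1 (valence 4) → 3 H
  atom 10: C, bond orders sum to 3 (valence 4) → 1 H
  atom 11: C, bond orders sum to 1 (valence 4) → 3 H
  atom 12: C, bond orders sum to 3 (valence 4) → 1 H
  atom 13: C, bond orders sum to 4 (valence 4) → 0 H
  atom 14: N, bond orders sum to 3 (valence 3) → 0 H
  atom 15: C, bond orders sum to 2 (valence 4) → 2 H
  atom 16: C, bond orders sum to 2 (valence 4) → 2 H
  atom 17: C, bond orders sum to 3 (valence 4) → 1 H
  atom 18: Br (halogen, monovalent) → 0 H
  atom 19: C, bond orders sum to 2 (valence 4) → 2 H
  atom 20: C with explicit H count 0
  atom 21: O, bond orders sum to 2 (valence 2) → 0 H
  atom 22: O, bond orders sum to 1 (valence 2) → 1 H
Totals → C:16, H:26, Br:1, N:1, O:4.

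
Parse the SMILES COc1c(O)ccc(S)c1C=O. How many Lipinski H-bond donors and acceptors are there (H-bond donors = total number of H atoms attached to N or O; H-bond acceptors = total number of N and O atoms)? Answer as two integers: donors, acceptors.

Donors: find every N or O and count the H atoms it carries.
  atom 2 (O): bond orders sum to 2 → 0 H
  atom 5 (O): bond orders sum to 1 → 1 H
  atom 12 (O): bond orders sum to 2 → 0 H
Lipinski HBD = 1.
Acceptors: N atoms = 0, O atoms = 3 → HBA = 3.

1, 3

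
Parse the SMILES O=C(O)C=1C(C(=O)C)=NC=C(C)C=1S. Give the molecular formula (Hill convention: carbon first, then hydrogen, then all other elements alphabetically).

C9H9NO3S

Walk through each heavy atom and fill implicit hydrogens from standard valence (C 4, N 3, O 2, S 2, halogen 1):
  atom 1: O, bond orders sum to 2 (valence 2) → 0 H
  atom 2: C, bond orders sum to 4 (valence 4) → 0 H
  atom 3: O, bond orders sum to 1 (valence 2) → 1 H
  atom 4: C, bond orders sum to 4 (valence 4) → 0 H
  atom 5: C, bond orders sum to 4 (valence 4) → 0 H
  atom 6: C, bond orders sum to 4 (valence 4) → 0 H
  atom 7: O, bond orders sum to 2 (valence 2) → 0 H
  atom 8: C, bond orders sum to 1 (valence 4) → 3 H
  atom 9: N, bond orders sum to 3 (valence 3) → 0 H
  atom 10: C, bond orders sum to 3 (valence 4) → 1 H
  atom 11: C, bond orders sum to 4 (valence 4) → 0 H
  atom 12: C, bond orders sum to 1 (valence 4) → 3 H
  atom 13: C, bond orders sum to 4 (valence 4) → 0 H
  atom 14: S, bond orders sum to 1 (valence 2) → 1 H
Totals → C:9, H:9, N:1, O:3, S:1.
In Hill order: C9H9NO3S.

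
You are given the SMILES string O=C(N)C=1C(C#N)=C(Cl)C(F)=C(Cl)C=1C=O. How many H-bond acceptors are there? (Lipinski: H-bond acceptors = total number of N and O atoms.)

N atoms: 2; O atoms: 2.
Lipinski HBA = 2 + 2 = 4.

4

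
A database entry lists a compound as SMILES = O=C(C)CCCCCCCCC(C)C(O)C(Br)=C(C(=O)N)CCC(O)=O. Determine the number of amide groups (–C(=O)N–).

The amide motif appears at heavy-atom position 19 in the SMILES.
Other groups present: 1 alkene, 1 carboxylic acid, 1 hydroxyl, 1 ketone.
Amide count: 1.

1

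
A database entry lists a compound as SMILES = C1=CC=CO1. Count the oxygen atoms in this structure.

Scan the SMILES for O atoms (remember two-letter symbols like Cl and Br are single atoms).
Oxygen count: 1.

1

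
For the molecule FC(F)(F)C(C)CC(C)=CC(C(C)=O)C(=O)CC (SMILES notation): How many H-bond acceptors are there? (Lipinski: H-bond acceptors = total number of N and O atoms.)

2

N atoms: 0; O atoms: 2.
Lipinski HBA = 0 + 2 = 2.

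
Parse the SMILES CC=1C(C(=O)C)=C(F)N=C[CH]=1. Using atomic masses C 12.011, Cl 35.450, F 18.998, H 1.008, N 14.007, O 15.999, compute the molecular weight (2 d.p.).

First, the molecular formula is C8H8FNO (counting implicit H from valence).
  C: 8 × 12.011 = 96.088
  F: 1 × 18.998 = 18.998
  H: 8 × 1.008 = 8.064
  N: 1 × 14.007 = 14.007
  O: 1 × 15.999 = 15.999
Sum: 8×12.011 + 1×18.998 + 8×1.008 + 1×14.007 + 1×15.999 = 153.156 → 153.16 g/mol.

153.16 g/mol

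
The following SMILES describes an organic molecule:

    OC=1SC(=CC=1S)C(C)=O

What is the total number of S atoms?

Scan the SMILES for S atoms (remember two-letter symbols like Cl and Br are single atoms).
Sulfur count: 2.

2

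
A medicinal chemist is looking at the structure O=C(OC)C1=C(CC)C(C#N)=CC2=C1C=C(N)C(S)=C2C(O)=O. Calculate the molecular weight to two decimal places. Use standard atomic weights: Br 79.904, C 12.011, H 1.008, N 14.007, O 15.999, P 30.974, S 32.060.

330.36 g/mol

First, the molecular formula is C16H14N2O4S (counting implicit H from valence).
  C: 16 × 12.011 = 192.176
  H: 14 × 1.008 = 14.112
  N: 2 × 14.007 = 28.014
  O: 4 × 15.999 = 63.996
  S: 1 × 32.060 = 32.060
Sum: 16×12.011 + 14×1.008 + 2×14.007 + 4×15.999 + 1×32.060 = 330.358 → 330.36 g/mol.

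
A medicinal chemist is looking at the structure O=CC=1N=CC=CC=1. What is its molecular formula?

C6H5NO

Walk through each heavy atom and fill implicit hydrogens from standard valence (C 4, N 3, O 2, S 2, halogen 1):
  atom 1: O, bond orders sum to 2 (valence 2) → 0 H
  atom 2: C, bond orders sum to 3 (valence 4) → 1 H
  atom 3: C, bond orders sum to 4 (valence 4) → 0 H
  atom 4: N, bond orders sum to 3 (valence 3) → 0 H
  atom 5: C, bond orders sum to 3 (valence 4) → 1 H
  atom 6: C, bond orders sum to 3 (valence 4) → 1 H
  atom 7: C, bond orders sum to 3 (valence 4) → 1 H
  atom 8: C, bond orders sum to 3 (valence 4) → 1 H
Totals → C:6, H:5, N:1, O:1.
In Hill order: C6H5NO.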